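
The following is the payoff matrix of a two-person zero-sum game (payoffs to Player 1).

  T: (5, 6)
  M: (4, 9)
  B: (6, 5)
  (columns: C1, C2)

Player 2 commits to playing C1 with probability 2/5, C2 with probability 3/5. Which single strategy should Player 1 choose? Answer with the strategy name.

M

Expected payoff of T: (2/5)·5 + (3/5)·6 = 28/5.
Expected payoff of M: (2/5)·4 + (3/5)·9 = 7.
Expected payoff of B: (2/5)·6 + (3/5)·5 = 27/5.
The largest is 7, so Player 1's best response is M.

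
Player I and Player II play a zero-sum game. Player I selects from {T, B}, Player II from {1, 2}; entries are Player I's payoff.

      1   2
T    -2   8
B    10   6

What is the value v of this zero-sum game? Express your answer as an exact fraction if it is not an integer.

46/7

Row minima: T → -2, B → 6; maximin = 6.
Column maxima: 1 → 10, 2 → 8; minimax = 8.
6 ≠ 8, so there is no saddle point; optimal play is mixed.
Let Player I play T with probability p. Expected payoff against 1: (-2)p + 10(1−p) = −12p + 10; against 2: 8p + 6(1−p) = 2p + 6.
Setting these equal: −12p + 10 = 2p + 6 ⇒ −14p = -4 ⇒ p = 2/7, and the value is (-12)·(2/7) + 10 = 46/7.
For Player II: with q = P(1), equating T's and B's payoffs gives −10q + 8 = 4q + 6 ⇒ q = 1/7.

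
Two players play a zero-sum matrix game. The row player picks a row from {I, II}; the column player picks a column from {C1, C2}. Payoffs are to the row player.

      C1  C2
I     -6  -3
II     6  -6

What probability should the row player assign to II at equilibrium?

Row minima: I → -6, II → -6; maximin = -6.
Column maxima: C1 → 6, C2 → -3; minimax = -3.
-6 ≠ -3, so there is no saddle point; optimal play is mixed.
Let the row player play I with probability p. Expected payoff against C1: (-6)p + 6(1−p) = −12p + 6; against C2: (-3)p + (-6)(1−p) = 3p − 6.
Setting these equal: −12p + 6 = 3p − 6 ⇒ −15p = -12 ⇒ p = 4/5, and the value is (-12)·(4/5) + 6 = -18/5.
For the column player: with q = P(C1), equating I's and II's payoffs gives −3q − 3 = 12q − 6 ⇒ q = 1/5.

1/5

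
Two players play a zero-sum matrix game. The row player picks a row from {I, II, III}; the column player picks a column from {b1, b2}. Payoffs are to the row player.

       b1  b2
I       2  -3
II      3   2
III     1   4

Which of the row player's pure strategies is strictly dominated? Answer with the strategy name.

I

II gives a strictly higher payoff than I against every column: 3 > 2, 2 > -3.
So I is strictly dominated and the row player never plays it.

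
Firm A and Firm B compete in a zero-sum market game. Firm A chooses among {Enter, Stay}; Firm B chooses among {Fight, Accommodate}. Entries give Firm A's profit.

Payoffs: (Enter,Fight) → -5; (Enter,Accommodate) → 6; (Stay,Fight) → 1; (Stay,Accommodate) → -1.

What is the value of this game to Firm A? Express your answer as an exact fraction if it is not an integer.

1/13

Row minima: Enter → -5, Stay → -1; maximin = -1.
Column maxima: Fight → 1, Accommodate → 6; minimax = 1.
-1 ≠ 1, so there is no saddle point; optimal play is mixed.
Let Firm A play Enter with probability p. Expected payoff against Fight: (-5)p + 1(1−p) = −6p + 1; against Accommodate: 6p + (-1)(1−p) = 7p − 1.
Setting these equal: −6p + 1 = 7p − 1 ⇒ −13p = -2 ⇒ p = 2/13, and the value is (-6)·(2/13) + 1 = 1/13.
For Firm B: with q = P(Fight), equating Enter's and Stay's payoffs gives −11q + 6 = 2q − 1 ⇒ q = 7/13.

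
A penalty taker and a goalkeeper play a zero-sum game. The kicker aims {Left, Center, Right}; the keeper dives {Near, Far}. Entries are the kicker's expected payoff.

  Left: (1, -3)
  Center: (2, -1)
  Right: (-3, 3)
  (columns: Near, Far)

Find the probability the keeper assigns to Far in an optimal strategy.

Row minima: Left → -3, Center → -1, Right → -3; maximin = -1.
Column maxima: Near → 2, Far → 3; minimax = 2.
-1 ≠ 2, so there is no saddle point; optimal play is mixed.
Left is strictly dominated by Center, so the kicker never plays it.
On the remaining 2×2 (Center, Right vs Near, Far):
Let the kicker play Center with probability p. Expected payoff against Near: 2p + (-3)(1−p) = 5p − 3; against Far: (-1)p + 3(1−p) = −4p + 3.
Setting these equal: 5p − 3 = −4p + 3 ⇒ 9p = 6 ⇒ p = 2/3, and the value is (5)·(2/3) − 3 = 1/3.
For the keeper: with q = P(Near), equating Center's and Right's payoffs gives 3q − 1 = −6q + 3 ⇒ q = 4/9.

5/9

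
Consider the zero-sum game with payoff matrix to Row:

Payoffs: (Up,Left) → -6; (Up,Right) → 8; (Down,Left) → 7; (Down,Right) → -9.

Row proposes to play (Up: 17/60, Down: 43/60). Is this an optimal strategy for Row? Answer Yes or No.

No

Against Left this mix gives (17/60)·(-6) + (43/60)·7 = 199/60.
Against Right this mix gives (17/60)·8 + (43/60)·(-9) = -251/60.
Column will play Right, holding Row to -251/60. Shifting weight toward the row that does better against Right would raise this floor (the equalizing mix achieves 1/15 against both Right and Left), so the proposed strategy is not optimal.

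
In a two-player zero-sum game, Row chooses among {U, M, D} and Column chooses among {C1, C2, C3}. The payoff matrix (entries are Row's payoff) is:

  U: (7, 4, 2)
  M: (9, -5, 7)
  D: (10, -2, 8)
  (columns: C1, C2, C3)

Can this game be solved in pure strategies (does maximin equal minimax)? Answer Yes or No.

Row minima: U → 2, M → -5, D → -2; maximin = 2.
Column maxima: C1 → 10, C2 → 4, C3 → 8; minimax = 4.
2 ≠ 4, so no pure-strategy equilibrium exists.

No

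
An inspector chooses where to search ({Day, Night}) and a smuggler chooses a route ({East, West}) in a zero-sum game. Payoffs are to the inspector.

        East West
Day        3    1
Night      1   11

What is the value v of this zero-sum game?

Row minima: Day → 1, Night → 1; maximin = 1.
Column maxima: East → 3, West → 11; minimax = 3.
1 ≠ 3, so there is no saddle point; optimal play is mixed.
Let the inspector play Day with probability p. Expected payoff against East: 3p + 1(1−p) = 2p + 1; against West: 1p + 11(1−p) = −10p + 11.
Setting these equal: 2p + 1 = −10p + 11 ⇒ 12p = 10 ⇒ p = 5/6, and the value is (2)·(5/6) + 1 = 8/3.
For the smuggler: with q = P(East), equating Day's and Night's payoffs gives 2q + 1 = −10q + 11 ⇒ q = 5/6.

8/3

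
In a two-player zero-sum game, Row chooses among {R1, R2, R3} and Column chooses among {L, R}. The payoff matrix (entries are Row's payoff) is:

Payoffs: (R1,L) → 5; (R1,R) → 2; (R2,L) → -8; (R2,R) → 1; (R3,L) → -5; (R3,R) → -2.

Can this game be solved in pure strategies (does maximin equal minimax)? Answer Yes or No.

Row minima: R1 → 2, R2 → -8, R3 → -5; maximin = 2.
Column maxima: L → 5, R → 2; minimax = 2.
maximin = minimax = 2, so a saddle point exists.

Yes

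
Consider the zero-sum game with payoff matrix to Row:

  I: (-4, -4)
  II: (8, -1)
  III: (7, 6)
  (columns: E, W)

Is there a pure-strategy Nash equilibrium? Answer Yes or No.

Yes

Row minima: I → -4, II → -1, III → 6; maximin = 6.
Column maxima: E → 8, W → 6; minimax = 6.
maximin = minimax = 6, so a saddle point exists.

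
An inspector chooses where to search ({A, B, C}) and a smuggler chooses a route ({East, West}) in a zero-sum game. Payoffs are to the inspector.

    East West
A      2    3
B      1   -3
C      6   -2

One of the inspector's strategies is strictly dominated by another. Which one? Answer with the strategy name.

A gives a strictly higher payoff than B against every column: 2 > 1, 3 > -3.
So B is strictly dominated and the inspector never plays it.

B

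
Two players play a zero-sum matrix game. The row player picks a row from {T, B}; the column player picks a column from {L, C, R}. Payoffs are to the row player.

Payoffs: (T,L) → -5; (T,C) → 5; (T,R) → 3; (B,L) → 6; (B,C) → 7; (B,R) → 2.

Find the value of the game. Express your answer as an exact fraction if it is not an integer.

7/3

Row minima: T → -5, B → 2; maximin = 2.
Column maxima: L → 6, C → 7, R → 3; minimax = 3.
2 ≠ 3, so there is no saddle point; optimal play is mixed.
C is strictly dominated by L (it gives the row player strictly more in every row), so the column player never plays it.
On the remaining 2×2 (T, B vs L, R):
Let the row player play T with probability p. Expected payoff against L: (-5)p + 6(1−p) = −11p + 6; against R: 3p + 2(1−p) = p + 2.
Setting these equal: −11p + 6 = p + 2 ⇒ −12p = -4 ⇒ p = 1/3, and the value is (-11)·(1/3) + 6 = 7/3.
For the column player: with q = P(L), equating T's and B's payoffs gives −8q + 3 = 4q + 2 ⇒ q = 1/12.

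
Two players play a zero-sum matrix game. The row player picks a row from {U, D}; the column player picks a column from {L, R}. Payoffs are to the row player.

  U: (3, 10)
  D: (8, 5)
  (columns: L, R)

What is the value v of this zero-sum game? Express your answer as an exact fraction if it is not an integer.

13/2

Row minima: U → 3, D → 5; maximin = 5.
Column maxima: L → 8, R → 10; minimax = 8.
5 ≠ 8, so there is no saddle point; optimal play is mixed.
Let the row player play U with probability p. Expected payoff against L: 3p + 8(1−p) = −5p + 8; against R: 10p + 5(1−p) = 5p + 5.
Setting these equal: −5p + 8 = 5p + 5 ⇒ −10p = -3 ⇒ p = 3/10, and the value is (-5)·(3/10) + 8 = 13/2.
For the column player: with q = P(L), equating U's and D's payoffs gives −7q + 10 = 3q + 5 ⇒ q = 1/2.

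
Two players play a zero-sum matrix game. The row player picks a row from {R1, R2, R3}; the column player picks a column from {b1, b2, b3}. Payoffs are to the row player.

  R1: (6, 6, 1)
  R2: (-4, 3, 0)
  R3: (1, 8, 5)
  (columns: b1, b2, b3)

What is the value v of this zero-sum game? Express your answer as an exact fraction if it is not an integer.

Row minima: R1 → 1, R2 → -4, R3 → 1; maximin = 1.
Column maxima: b1 → 6, b2 → 8, b3 → 5; minimax = 5.
1 ≠ 5, so there is no saddle point; optimal play is mixed.
R2 is strictly dominated by R1, so the row player never plays it.
b2 is strictly dominated by b3 (it gives the row player strictly more in every row), so the column player never plays it.
On the remaining 2×2 (R1, R3 vs b1, b3):
Let the row player play R1 with probability p. Expected payoff against b1: 6p + 1(1−p) = 5p + 1; against b3: 1p + 5(1−p) = −4p + 5.
Setting these equal: 5p + 1 = −4p + 5 ⇒ 9p = 4 ⇒ p = 4/9, and the value is (5)·(4/9) + 1 = 29/9.
For the column player: with q = P(b1), equating R1's and R3's payoffs gives 5q + 1 = −4q + 5 ⇒ q = 4/9.

29/9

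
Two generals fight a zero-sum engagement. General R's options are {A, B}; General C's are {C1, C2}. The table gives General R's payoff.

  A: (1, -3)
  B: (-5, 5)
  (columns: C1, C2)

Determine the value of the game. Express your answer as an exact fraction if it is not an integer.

Row minima: A → -3, B → -5; maximin = -3.
Column maxima: C1 → 1, C2 → 5; minimax = 1.
-3 ≠ 1, so there is no saddle point; optimal play is mixed.
Let General R play A with probability p. Expected payoff against C1: 1p + (-5)(1−p) = 6p − 5; against C2: (-3)p + 5(1−p) = −8p + 5.
Setting these equal: 6p − 5 = −8p + 5 ⇒ 14p = 10 ⇒ p = 5/7, and the value is (6)·(5/7) − 5 = -5/7.
For General C: with q = P(C1), equating A's and B's payoffs gives 4q − 3 = −10q + 5 ⇒ q = 4/7.

-5/7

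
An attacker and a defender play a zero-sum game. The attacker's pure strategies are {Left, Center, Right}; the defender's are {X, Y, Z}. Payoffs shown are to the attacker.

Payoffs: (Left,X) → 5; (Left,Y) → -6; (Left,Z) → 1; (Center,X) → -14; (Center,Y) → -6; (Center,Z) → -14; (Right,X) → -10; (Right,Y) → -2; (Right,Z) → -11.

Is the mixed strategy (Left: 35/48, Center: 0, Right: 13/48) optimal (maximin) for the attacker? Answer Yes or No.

No

Against X this mix gives (35/48)·5 + (13/48)·(-10) = 15/16.
Against Y this mix gives (35/48)·(-6) + (13/48)·(-2) = -59/12.
Against Z this mix gives (35/48)·1 + (13/48)·(-11) = -9/4.
The defender will play Y, holding the attacker to -59/12. Shifting weight toward the row that does better against Y would raise this floor (the equalizing mix achieves -17/4 against both Y and Z), so the proposed strategy is not optimal.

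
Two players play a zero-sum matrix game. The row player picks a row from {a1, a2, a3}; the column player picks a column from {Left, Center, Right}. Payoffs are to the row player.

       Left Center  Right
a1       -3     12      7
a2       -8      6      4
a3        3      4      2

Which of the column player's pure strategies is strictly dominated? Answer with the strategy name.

Left holds the row player's payoff strictly below Center in every row: -3 < 12, -8 < 6, 3 < 4.
So Center is strictly dominated for the column player.

Center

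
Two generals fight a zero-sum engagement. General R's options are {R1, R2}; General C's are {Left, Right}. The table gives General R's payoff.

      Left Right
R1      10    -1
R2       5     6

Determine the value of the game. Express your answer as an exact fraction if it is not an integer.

65/12

Row minima: R1 → -1, R2 → 5; maximin = 5.
Column maxima: Left → 10, Right → 6; minimax = 6.
5 ≠ 6, so there is no saddle point; optimal play is mixed.
Let General R play R1 with probability p. Expected payoff against Left: 10p + 5(1−p) = 5p + 5; against Right: (-1)p + 6(1−p) = −7p + 6.
Setting these equal: 5p + 5 = −7p + 6 ⇒ 12p = 1 ⇒ p = 1/12, and the value is (5)·(1/12) + 5 = 65/12.
For General C: with q = P(Left), equating R1's and R2's payoffs gives 11q − 1 = −q + 6 ⇒ q = 7/12.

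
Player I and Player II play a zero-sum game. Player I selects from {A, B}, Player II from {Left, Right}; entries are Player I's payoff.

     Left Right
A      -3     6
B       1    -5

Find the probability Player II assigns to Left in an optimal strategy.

11/15

Row minima: A → -3, B → -5; maximin = -3.
Column maxima: Left → 1, Right → 6; minimax = 1.
-3 ≠ 1, so there is no saddle point; optimal play is mixed.
Let Player I play A with probability p. Expected payoff against Left: (-3)p + 1(1−p) = −4p + 1; against Right: 6p + (-5)(1−p) = 11p − 5.
Setting these equal: −4p + 1 = 11p − 5 ⇒ −15p = -6 ⇒ p = 2/5, and the value is (-4)·(2/5) + 1 = -3/5.
For Player II: with q = P(Left), equating A's and B's payoffs gives −9q + 6 = 6q − 5 ⇒ q = 11/15.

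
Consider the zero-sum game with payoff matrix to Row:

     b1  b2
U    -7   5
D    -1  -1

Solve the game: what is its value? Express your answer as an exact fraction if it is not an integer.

Row minima: U → -7, D → -1; maximin = -1.
Column maxima: b1 → -1, b2 → 5; minimax = -1.
Since maximin = minimax = -1, there is a saddle point and the value is -1.

-1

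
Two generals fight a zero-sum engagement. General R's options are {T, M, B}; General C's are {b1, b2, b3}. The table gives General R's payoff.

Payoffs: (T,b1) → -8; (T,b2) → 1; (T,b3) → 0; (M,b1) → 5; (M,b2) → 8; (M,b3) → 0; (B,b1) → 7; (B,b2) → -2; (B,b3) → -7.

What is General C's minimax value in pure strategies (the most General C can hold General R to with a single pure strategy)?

0

Column maxima: b1 → 7, b2 → 8, b3 → 0.
The smallest of these is 0.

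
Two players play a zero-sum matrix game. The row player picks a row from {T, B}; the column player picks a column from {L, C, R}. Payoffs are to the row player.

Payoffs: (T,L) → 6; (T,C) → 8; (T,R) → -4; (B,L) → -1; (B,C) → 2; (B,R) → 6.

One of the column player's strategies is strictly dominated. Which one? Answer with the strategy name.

L holds the row player's payoff strictly below C in every row: 6 < 8, -1 < 2.
So C is strictly dominated for the column player.

C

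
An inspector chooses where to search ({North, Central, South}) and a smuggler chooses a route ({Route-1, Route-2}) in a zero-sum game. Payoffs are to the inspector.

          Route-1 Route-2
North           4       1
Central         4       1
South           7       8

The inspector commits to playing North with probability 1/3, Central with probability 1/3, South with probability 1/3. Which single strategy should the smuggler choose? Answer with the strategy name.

If the smuggler plays Route-1, the inspector's expected payoff is (1/3)·4 + (1/3)·4 + (1/3)·7 = 5.
If the smuggler plays Route-2, the inspector's expected payoff is (1/3)·1 + (1/3)·1 + (1/3)·8 = 10/3.
The smuggler minimizes the inspector's payoff; the smallest is 10/3, so the best response is Route-2.

Route-2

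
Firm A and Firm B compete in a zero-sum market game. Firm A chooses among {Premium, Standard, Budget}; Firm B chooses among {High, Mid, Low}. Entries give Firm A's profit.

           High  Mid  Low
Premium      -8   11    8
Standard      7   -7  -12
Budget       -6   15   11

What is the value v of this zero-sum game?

5/36

Row minima: Premium → -8, Standard → -12, Budget → -6; maximin = -6.
Column maxima: High → 7, Mid → 15, Low → 11; minimax = 7.
-6 ≠ 7, so there is no saddle point; optimal play is mixed.
Premium is strictly dominated by Budget, so Firm A never plays it.
Mid is strictly dominated by Low (it gives Firm A strictly more in every row), so Firm B never plays it.
On the remaining 2×2 (Standard, Budget vs High, Low):
Let Firm A play Standard with probability p. Expected payoff against High: 7p + (-6)(1−p) = 13p − 6; against Low: (-12)p + 11(1−p) = −23p + 11.
Setting these equal: 13p − 6 = −23p + 11 ⇒ 36p = 17 ⇒ p = 17/36, and the value is (13)·(17/36) − 6 = 5/36.
For Firm B: with q = P(High), equating Standard's and Budget's payoffs gives 19q − 12 = −17q + 11 ⇒ q = 23/36.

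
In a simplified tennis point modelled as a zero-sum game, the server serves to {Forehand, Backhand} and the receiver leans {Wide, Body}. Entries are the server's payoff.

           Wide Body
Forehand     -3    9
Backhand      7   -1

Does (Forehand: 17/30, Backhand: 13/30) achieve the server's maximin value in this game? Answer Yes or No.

Against Wide this mix gives (17/30)·(-3) + (13/30)·7 = 4/3.
Against Body this mix gives (17/30)·9 + (13/30)·(-1) = 14/3.
The receiver will play Wide, holding the server to 4/3. Shifting weight toward the row that does better against Wide would raise this floor (the equalizing mix achieves 3 against both Wide and Body), so the proposed strategy is not optimal.

No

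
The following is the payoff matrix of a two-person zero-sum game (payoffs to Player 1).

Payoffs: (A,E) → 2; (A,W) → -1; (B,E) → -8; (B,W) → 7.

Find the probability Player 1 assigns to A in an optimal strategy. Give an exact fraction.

Row minima: A → -1, B → -8; maximin = -1.
Column maxima: E → 2, W → 7; minimax = 2.
-1 ≠ 2, so there is no saddle point; optimal play is mixed.
Let Player 1 play A with probability p. Expected payoff against E: 2p + (-8)(1−p) = 10p − 8; against W: (-1)p + 7(1−p) = −8p + 7.
Setting these equal: 10p − 8 = −8p + 7 ⇒ 18p = 15 ⇒ p = 5/6, and the value is (10)·(5/6) − 8 = 1/3.
For Player 2: with q = P(E), equating A's and B's payoffs gives 3q − 1 = −15q + 7 ⇒ q = 4/9.

5/6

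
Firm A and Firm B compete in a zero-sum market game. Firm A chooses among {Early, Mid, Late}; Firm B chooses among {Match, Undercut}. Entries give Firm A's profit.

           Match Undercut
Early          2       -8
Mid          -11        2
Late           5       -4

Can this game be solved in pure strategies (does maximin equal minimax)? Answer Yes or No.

Row minima: Early → -8, Mid → -11, Late → -4; maximin = -4.
Column maxima: Match → 5, Undercut → 2; minimax = 2.
-4 ≠ 2, so no pure-strategy equilibrium exists.

No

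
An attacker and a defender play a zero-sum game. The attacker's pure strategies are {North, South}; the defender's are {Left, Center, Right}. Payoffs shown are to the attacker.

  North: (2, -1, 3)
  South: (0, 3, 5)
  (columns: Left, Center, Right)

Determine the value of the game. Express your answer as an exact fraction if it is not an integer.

1

Row minima: North → -1, South → 0; maximin = 0.
Column maxima: Left → 2, Center → 3, Right → 5; minimax = 2.
0 ≠ 2, so there is no saddle point; optimal play is mixed.
Right is strictly dominated by Left (it gives the attacker strictly more in every row), so the defender never plays it.
On the remaining 2×2 (North, South vs Left, Center):
Let the attacker play North with probability p. Expected payoff against Left: 2p + 0(1−p) = 2p; against Center: (-1)p + 3(1−p) = −4p + 3.
Setting these equal: 2p = −4p + 3 ⇒ 6p = 3 ⇒ p = 1/2, and the value is (2)·(1/2) = 1.
For the defender: with q = P(Left), equating North's and South's payoffs gives 3q − 1 = −3q + 3 ⇒ q = 2/3.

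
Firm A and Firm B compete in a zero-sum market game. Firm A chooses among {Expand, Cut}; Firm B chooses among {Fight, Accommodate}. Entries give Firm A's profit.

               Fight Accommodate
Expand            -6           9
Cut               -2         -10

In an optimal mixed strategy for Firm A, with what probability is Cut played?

Row minima: Expand → -6, Cut → -10; maximin = -6.
Column maxima: Fight → -2, Accommodate → 9; minimax = -2.
-6 ≠ -2, so there is no saddle point; optimal play is mixed.
Let Firm A play Expand with probability p. Expected payoff against Fight: (-6)p + (-2)(1−p) = −4p − 2; against Accommodate: 9p + (-10)(1−p) = 19p − 10.
Setting these equal: −4p − 2 = 19p − 10 ⇒ −23p = -8 ⇒ p = 8/23, and the value is (-4)·(8/23) − 2 = -78/23.
For Firm B: with q = P(Fight), equating Expand's and Cut's payoffs gives −15q + 9 = 8q − 10 ⇒ q = 19/23.

15/23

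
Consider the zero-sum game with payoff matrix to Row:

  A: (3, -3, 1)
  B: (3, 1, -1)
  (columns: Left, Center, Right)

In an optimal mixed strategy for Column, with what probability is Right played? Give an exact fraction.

Row minima: A → -3, B → -1; maximin = -1.
Column maxima: Left → 3, Center → 1, Right → 1; minimax = 1.
-1 ≠ 1, so there is no saddle point; optimal play is mixed.
Left is strictly dominated by Center (it gives Row strictly more in every row), so Column never plays it.
On the remaining 2×2 (A, B vs Center, Right):
Let Row play A with probability p. Expected payoff against Center: (-3)p + 1(1−p) = −4p + 1; against Right: 1p + (-1)(1−p) = 2p − 1.
Setting these equal: −4p + 1 = 2p − 1 ⇒ −6p = -2 ⇒ p = 1/3, and the value is (-4)·(1/3) + 1 = -1/3.
For Column: with q = P(Center), equating A's and B's payoffs gives −4q + 1 = 2q − 1 ⇒ q = 1/3.

2/3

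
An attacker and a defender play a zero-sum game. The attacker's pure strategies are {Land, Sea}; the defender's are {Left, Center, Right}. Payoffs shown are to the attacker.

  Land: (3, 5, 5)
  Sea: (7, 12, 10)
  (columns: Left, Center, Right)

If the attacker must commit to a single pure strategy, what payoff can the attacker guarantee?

7

Row minima: Land → 3, Sea → 7.
The best of these is 7.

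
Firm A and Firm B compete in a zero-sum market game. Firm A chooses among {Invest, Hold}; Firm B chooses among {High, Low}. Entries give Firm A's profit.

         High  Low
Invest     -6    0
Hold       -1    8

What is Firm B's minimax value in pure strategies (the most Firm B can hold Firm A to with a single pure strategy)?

-1

Column maxima: High → -1, Low → 8.
The smallest of these is -1.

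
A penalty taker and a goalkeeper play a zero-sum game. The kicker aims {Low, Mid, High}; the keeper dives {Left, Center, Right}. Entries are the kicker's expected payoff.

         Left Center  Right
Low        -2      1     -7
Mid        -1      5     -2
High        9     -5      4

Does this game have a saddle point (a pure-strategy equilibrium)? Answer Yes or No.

No

Row minima: Low → -7, Mid → -2, High → -5; maximin = -2.
Column maxima: Left → 9, Center → 5, Right → 4; minimax = 4.
-2 ≠ 4, so no pure-strategy equilibrium exists.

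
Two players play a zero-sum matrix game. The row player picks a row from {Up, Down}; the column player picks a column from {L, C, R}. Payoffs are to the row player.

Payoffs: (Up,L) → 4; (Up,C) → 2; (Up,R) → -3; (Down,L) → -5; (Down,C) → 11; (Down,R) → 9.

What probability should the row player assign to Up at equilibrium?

Row minima: Up → -3, Down → -5; maximin = -3.
Column maxima: L → 4, C → 11, R → 9; minimax = 4.
-3 ≠ 4, so there is no saddle point; optimal play is mixed.
C is strictly dominated by R (it gives the row player strictly more in every row), so the column player never plays it.
On the remaining 2×2 (Up, Down vs L, R):
Let the row player play Up with probability p. Expected payoff against L: 4p + (-5)(1−p) = 9p − 5; against R: (-3)p + 9(1−p) = −12p + 9.
Setting these equal: 9p − 5 = −12p + 9 ⇒ 21p = 14 ⇒ p = 2/3, and the value is (9)·(2/3) − 5 = 1.
For the column player: with q = P(L), equating Up's and Down's payoffs gives 7q − 3 = −14q + 9 ⇒ q = 4/7.

2/3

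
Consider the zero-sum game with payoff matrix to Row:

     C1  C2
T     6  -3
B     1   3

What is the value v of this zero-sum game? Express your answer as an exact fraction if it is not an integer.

21/11

Row minima: T → -3, B → 1; maximin = 1.
Column maxima: C1 → 6, C2 → 3; minimax = 3.
1 ≠ 3, so there is no saddle point; optimal play is mixed.
Let Row play T with probability p. Expected payoff against C1: 6p + 1(1−p) = 5p + 1; against C2: (-3)p + 3(1−p) = −6p + 3.
Setting these equal: 5p + 1 = −6p + 3 ⇒ 11p = 2 ⇒ p = 2/11, and the value is (5)·(2/11) + 1 = 21/11.
For Column: with q = P(C1), equating T's and B's payoffs gives 9q − 3 = −2q + 3 ⇒ q = 6/11.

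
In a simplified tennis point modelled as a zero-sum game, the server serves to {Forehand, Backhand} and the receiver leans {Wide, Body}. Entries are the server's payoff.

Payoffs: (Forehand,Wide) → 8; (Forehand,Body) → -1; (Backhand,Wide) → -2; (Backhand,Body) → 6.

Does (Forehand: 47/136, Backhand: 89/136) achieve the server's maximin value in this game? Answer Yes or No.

Against Wide this mix gives (47/136)·8 + (89/136)·(-2) = 99/68.
Against Body this mix gives (47/136)·(-1) + (89/136)·6 = 487/136.
The receiver will play Wide, holding the server to 99/68. Shifting weight toward the row that does better against Wide would raise this floor (the equalizing mix achieves 46/17 against both Wide and Body), so the proposed strategy is not optimal.

No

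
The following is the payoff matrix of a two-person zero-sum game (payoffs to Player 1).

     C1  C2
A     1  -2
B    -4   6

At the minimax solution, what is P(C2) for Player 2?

5/13

Row minima: A → -2, B → -4; maximin = -2.
Column maxima: C1 → 1, C2 → 6; minimax = 1.
-2 ≠ 1, so there is no saddle point; optimal play is mixed.
Let Player 1 play A with probability p. Expected payoff against C1: 1p + (-4)(1−p) = 5p − 4; against C2: (-2)p + 6(1−p) = −8p + 6.
Setting these equal: 5p − 4 = −8p + 6 ⇒ 13p = 10 ⇒ p = 10/13, and the value is (5)·(10/13) − 4 = -2/13.
For Player 2: with q = P(C1), equating A's and B's payoffs gives 3q − 2 = −10q + 6 ⇒ q = 8/13.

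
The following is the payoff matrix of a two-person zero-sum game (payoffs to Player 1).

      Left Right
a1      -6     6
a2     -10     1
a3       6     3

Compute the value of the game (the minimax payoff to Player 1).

18/5

Row minima: a1 → -6, a2 → -10, a3 → 3; maximin = 3.
Column maxima: Left → 6, Right → 6; minimax = 6.
3 ≠ 6, so there is no saddle point; optimal play is mixed.
a2 is strictly dominated by a1, so Player 1 never plays it.
On the remaining 2×2 (a1, a3 vs Left, Right):
Let Player 1 play a1 with probability p. Expected payoff against Left: (-6)p + 6(1−p) = −12p + 6; against Right: 6p + 3(1−p) = 3p + 3.
Setting these equal: −12p + 6 = 3p + 3 ⇒ −15p = -3 ⇒ p = 1/5, and the value is (-12)·(1/5) + 6 = 18/5.
For Player 2: with q = P(Left), equating a1's and a3's payoffs gives −12q + 6 = 3q + 3 ⇒ q = 1/5.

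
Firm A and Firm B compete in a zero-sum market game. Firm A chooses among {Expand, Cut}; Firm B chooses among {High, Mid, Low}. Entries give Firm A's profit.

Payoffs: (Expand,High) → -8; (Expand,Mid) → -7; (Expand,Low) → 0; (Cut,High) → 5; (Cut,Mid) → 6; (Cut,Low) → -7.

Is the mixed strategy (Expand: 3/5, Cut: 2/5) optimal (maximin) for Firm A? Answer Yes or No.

Yes

Against High this mix gives (3/5)·(-8) + (2/5)·5 = -14/5.
Against Mid this mix gives (3/5)·(-7) + (2/5)·6 = -9/5.
Against Low this mix gives (3/5)·0 + (2/5)·(-7) = -14/5.
All of Firm B's active replies (High, Low) yield -14/5, and no column does worse for Firm A. The mix makes Firm B indifferent and guarantees -14/5, so it is optimal.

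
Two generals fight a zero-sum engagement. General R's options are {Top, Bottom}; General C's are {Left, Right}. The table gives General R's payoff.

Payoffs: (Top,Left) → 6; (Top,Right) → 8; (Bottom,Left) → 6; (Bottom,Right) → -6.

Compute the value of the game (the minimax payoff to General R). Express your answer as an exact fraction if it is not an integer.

6

Row minima: Top → 6, Bottom → -6; maximin = 6.
Column maxima: Left → 6, Right → 8; minimax = 6.
Since maximin = minimax = 6, there is a saddle point and the value is 6.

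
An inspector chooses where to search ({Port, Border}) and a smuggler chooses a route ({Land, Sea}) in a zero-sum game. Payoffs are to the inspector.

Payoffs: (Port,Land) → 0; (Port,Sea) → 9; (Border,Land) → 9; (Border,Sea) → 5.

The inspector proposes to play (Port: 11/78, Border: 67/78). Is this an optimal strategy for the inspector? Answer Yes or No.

Against Land this mix gives (11/78)·0 + (67/78)·9 = 201/26.
Against Sea this mix gives (11/78)·9 + (67/78)·5 = 217/39.
The smuggler will play Sea, holding the inspector to 217/39. Shifting weight toward the row that does better against Sea would raise this floor (the equalizing mix achieves 81/13 against both Sea and Land), so the proposed strategy is not optimal.

No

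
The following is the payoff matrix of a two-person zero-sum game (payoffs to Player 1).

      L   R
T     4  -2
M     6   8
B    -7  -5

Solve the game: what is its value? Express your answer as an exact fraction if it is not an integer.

6

Row minima: T → -2, M → 6, B → -7; maximin = 6.
Column maxima: L → 6, R → 8; minimax = 6.
Since maximin = minimax = 6, there is a saddle point and the value is 6.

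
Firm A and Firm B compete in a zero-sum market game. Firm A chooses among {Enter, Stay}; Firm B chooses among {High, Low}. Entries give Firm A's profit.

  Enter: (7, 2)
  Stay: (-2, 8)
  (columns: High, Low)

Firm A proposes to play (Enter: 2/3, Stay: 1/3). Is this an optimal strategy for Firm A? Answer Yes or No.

Yes

Against High this mix gives (2/3)·7 + (1/3)·(-2) = 4.
Against Low this mix gives (2/3)·2 + (1/3)·8 = 4.
All of Firm B's active replies (High, Low) yield 4, and no column does worse for Firm A. The mix makes Firm B indifferent and guarantees 4, so it is optimal.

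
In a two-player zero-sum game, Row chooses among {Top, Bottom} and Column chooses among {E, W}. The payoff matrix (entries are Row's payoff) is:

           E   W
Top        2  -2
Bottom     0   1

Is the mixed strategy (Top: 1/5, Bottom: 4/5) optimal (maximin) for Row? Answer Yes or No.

Yes

Against E this mix gives (1/5)·2 + (4/5)·0 = 2/5.
Against W this mix gives (1/5)·(-2) + (4/5)·1 = 2/5.
All of Column's active replies (E, W) yield 2/5, and no column does worse for Row. The mix makes Column indifferent and guarantees 2/5, so it is optimal.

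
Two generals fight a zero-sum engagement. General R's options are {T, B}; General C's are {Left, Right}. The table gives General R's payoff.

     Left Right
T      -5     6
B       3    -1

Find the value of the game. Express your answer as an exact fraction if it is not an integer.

13/15

Row minima: T → -5, B → -1; maximin = -1.
Column maxima: Left → 3, Right → 6; minimax = 3.
-1 ≠ 3, so there is no saddle point; optimal play is mixed.
Let General R play T with probability p. Expected payoff against Left: (-5)p + 3(1−p) = −8p + 3; against Right: 6p + (-1)(1−p) = 7p − 1.
Setting these equal: −8p + 3 = 7p − 1 ⇒ −15p = -4 ⇒ p = 4/15, and the value is (-8)·(4/15) + 3 = 13/15.
For General C: with q = P(Left), equating T's and B's payoffs gives −11q + 6 = 4q − 1 ⇒ q = 7/15.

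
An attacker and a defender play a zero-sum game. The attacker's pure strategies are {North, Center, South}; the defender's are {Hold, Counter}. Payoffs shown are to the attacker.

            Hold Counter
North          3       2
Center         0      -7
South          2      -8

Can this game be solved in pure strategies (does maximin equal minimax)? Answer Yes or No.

Yes

Row minima: North → 2, Center → -7, South → -8; maximin = 2.
Column maxima: Hold → 3, Counter → 2; minimax = 2.
maximin = minimax = 2, so a saddle point exists.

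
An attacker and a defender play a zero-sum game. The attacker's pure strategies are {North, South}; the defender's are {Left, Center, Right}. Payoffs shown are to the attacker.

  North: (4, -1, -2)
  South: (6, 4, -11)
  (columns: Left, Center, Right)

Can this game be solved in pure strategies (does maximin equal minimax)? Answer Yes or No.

Row minima: North → -2, South → -11; maximin = -2.
Column maxima: Left → 6, Center → 4, Right → -2; minimax = -2.
maximin = minimax = -2, so a saddle point exists.

Yes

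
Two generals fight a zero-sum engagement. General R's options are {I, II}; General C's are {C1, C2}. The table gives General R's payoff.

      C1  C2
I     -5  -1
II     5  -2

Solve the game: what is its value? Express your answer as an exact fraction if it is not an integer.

-15/11

Row minima: I → -5, II → -2; maximin = -2.
Column maxima: C1 → 5, C2 → -1; minimax = -1.
-2 ≠ -1, so there is no saddle point; optimal play is mixed.
Let General R play I with probability p. Expected payoff against C1: (-5)p + 5(1−p) = −10p + 5; against C2: (-1)p + (-2)(1−p) = p − 2.
Setting these equal: −10p + 5 = p − 2 ⇒ −11p = -7 ⇒ p = 7/11, and the value is (-10)·(7/11) + 5 = -15/11.
For General C: with q = P(C1), equating I's and II's payoffs gives −4q − 1 = 7q − 2 ⇒ q = 1/11.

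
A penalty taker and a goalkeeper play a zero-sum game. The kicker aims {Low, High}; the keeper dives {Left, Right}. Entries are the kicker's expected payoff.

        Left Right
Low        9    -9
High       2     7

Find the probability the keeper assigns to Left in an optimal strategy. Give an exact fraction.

16/23

Row minima: Low → -9, High → 2; maximin = 2.
Column maxima: Left → 9, Right → 7; minimax = 7.
2 ≠ 7, so there is no saddle point; optimal play is mixed.
Let the kicker play Low with probability p. Expected payoff against Left: 9p + 2(1−p) = 7p + 2; against Right: (-9)p + 7(1−p) = −16p + 7.
Setting these equal: 7p + 2 = −16p + 7 ⇒ 23p = 5 ⇒ p = 5/23, and the value is (7)·(5/23) + 2 = 81/23.
For the keeper: with q = P(Left), equating Low's and High's payoffs gives 18q − 9 = −5q + 7 ⇒ q = 16/23.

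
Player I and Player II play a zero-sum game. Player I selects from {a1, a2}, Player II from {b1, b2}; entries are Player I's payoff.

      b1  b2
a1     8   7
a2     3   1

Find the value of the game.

7

Row minima: a1 → 7, a2 → 1; maximin = 7.
Column maxima: b1 → 8, b2 → 7; minimax = 7.
Since maximin = minimax = 7, there is a saddle point and the value is 7.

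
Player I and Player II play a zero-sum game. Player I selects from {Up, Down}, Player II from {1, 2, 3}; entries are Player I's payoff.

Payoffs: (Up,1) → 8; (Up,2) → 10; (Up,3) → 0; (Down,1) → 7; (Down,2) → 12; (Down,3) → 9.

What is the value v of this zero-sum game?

36/5

Row minima: Up → 0, Down → 7; maximin = 7.
Column maxima: 1 → 8, 2 → 12, 3 → 9; minimax = 8.
7 ≠ 8, so there is no saddle point; optimal play is mixed.
2 is strictly dominated by 1 (it gives Player I strictly more in every row), so Player II never plays it.
On the remaining 2×2 (Up, Down vs 1, 3):
Let Player I play Up with probability p. Expected payoff against 1: 8p + 7(1−p) = p + 7; against 3: 0p + 9(1−p) = −9p + 9.
Setting these equal: p + 7 = −9p + 9 ⇒ 10p = 2 ⇒ p = 1/5, and the value is (1)·(1/5) + 7 = 36/5.
For Player II: with q = P(1), equating Up's and Down's payoffs gives 8q = −2q + 9 ⇒ q = 9/10.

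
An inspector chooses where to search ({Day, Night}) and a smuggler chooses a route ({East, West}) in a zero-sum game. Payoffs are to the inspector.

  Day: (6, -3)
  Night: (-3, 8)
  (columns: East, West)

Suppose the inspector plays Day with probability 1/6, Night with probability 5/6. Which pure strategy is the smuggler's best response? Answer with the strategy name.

East

If the smuggler plays East, the inspector's expected payoff is (1/6)·6 + (5/6)·(-3) = -3/2.
If the smuggler plays West, the inspector's expected payoff is (1/6)·(-3) + (5/6)·8 = 37/6.
The smuggler minimizes the inspector's payoff; the smallest is -3/2, so the best response is East.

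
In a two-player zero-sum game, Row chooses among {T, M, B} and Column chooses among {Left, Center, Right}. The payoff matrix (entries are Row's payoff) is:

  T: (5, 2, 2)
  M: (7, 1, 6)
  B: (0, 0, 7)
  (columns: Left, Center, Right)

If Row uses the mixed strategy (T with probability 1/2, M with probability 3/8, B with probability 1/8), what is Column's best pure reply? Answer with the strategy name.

If Column plays Left, Row's expected payoff is (1/2)·5 + (3/8)·7 + (1/8)·0 = 41/8.
If Column plays Center, Row's expected payoff is (1/2)·2 + (3/8)·1 + (1/8)·0 = 11/8.
If Column plays Right, Row's expected payoff is (1/2)·2 + (3/8)·6 + (1/8)·7 = 33/8.
Column minimizes Row's payoff; the smallest is 11/8, so the best response is Center.

Center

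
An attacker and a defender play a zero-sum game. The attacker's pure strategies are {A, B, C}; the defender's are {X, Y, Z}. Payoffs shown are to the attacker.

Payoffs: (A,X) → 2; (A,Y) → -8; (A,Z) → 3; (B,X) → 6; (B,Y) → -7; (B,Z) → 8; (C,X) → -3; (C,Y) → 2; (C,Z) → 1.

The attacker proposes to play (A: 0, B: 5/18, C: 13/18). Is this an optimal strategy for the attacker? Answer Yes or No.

Against X this mix gives (5/18)·6 + (13/18)·(-3) = -1/2.
Against Y this mix gives (5/18)·(-7) + (13/18)·2 = -1/2.
Against Z this mix gives (5/18)·8 + (13/18)·1 = 53/18.
All of the defender's active replies (X, Y) yield -1/2, and no column does worse for the attacker. The mix makes the defender indifferent and guarantees -1/2, so it is optimal.

Yes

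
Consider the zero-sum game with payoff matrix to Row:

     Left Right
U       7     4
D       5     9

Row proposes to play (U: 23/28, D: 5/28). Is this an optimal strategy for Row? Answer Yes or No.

Against Left this mix gives (23/28)·7 + (5/28)·5 = 93/14.
Against Right this mix gives (23/28)·4 + (5/28)·9 = 137/28.
Column will play Right, holding Row to 137/28. Shifting weight toward the row that does better against Right would raise this floor (the equalizing mix achieves 43/7 against both Right and Left), so the proposed strategy is not optimal.

No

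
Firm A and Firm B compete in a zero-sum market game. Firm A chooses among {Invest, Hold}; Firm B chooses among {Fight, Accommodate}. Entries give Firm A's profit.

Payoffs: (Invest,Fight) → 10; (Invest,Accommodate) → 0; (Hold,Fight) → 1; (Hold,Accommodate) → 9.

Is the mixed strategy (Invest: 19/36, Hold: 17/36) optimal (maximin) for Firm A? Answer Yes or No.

No

Against Fight this mix gives (19/36)·10 + (17/36)·1 = 23/4.
Against Accommodate this mix gives (19/36)·0 + (17/36)·9 = 17/4.
Firm B will play Accommodate, holding Firm A to 17/4. Shifting weight toward the row that does better against Accommodate would raise this floor (the equalizing mix achieves 5 against both Accommodate and Fight), so the proposed strategy is not optimal.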